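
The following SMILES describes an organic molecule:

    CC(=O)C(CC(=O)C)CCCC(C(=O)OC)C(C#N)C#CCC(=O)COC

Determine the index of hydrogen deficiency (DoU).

Molecular formula: C20H27NO6.
DoU = (2C + 2 + N − H − X) / 2, where X is the halogen count and O/S are ignored.
    = (2·20 + 2 + 1 − 27 − 0) / 2 = 16 / 2 = 8.

8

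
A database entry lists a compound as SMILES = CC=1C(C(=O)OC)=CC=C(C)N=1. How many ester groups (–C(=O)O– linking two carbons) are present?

1

The ester motif appears at heavy-atom position 4 in the SMILES.
Ester count: 1.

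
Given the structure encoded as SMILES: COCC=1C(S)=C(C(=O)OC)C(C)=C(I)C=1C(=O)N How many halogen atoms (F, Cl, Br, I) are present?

1

Halogen atoms appear at heavy-atom position 15 (1×I).
Other groups present: 1 amide, 1 ester, 1 ether, 1 thiol.
Halogen count: 1.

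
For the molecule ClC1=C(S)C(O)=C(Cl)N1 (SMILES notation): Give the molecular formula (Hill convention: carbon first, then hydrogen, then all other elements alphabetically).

Walk through each heavy atom and fill implicit hydrogens from standard valence (C 4, N 3, O 2, S 2, halogen 1):
  atom 1: Cl (halogen, monovalent) → 0 H
  atom 2: C, bond orders sum to 4 (valence 4) → 0 H
  atom 3: C, bond orders sum to 4 (valence 4) → 0 H
  atom 4: S, bond orders sum to 1 (valence 2) → 1 H
  atom 5: C, bond orders sum to 4 (valence 4) → 0 H
  atom 6: O, bond orders sum to 1 (valence 2) → 1 H
  atom 7: C, bond orders sum to 4 (valence 4) → 0 H
  atom 8: Cl (halogen, monovalent) → 0 H
  atom 9: N, bond orders sum to 2 (valence 3) → 1 H
Totals → C:4, H:3, Cl:2, N:1, O:1, S:1.

C4H3Cl2NOS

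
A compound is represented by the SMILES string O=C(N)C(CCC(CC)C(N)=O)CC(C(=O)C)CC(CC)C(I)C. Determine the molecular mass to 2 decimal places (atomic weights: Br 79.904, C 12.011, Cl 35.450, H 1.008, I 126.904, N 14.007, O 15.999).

First, the molecular formula is C18H33IN2O3 (counting implicit H from valence).
  C: 18 × 12.011 = 216.198
  H: 33 × 1.008 = 33.264
  I: 1 × 126.904 = 126.904
  N: 2 × 14.007 = 28.014
  O: 3 × 15.999 = 47.997
Sum: 18×12.011 + 33×1.008 + 1×126.904 + 2×14.007 + 3×15.999 = 452.377 → 452.38 g/mol.

452.38 g/mol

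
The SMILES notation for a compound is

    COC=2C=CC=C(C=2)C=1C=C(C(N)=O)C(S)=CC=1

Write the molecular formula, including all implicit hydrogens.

C14H13NO2S

Walk through each heavy atom and fill implicit hydrogens from standard valence (C 4, N 3, O 2, S 2, halogen 1):
  atom 1: C, bond orders sum to 1 (valence 4) → 3 H
  atom 2: O, bond orders sum to 2 (valence 2) → 0 H
  atom 3: C, bond orders sum to 4 (valence 4) → 0 H
  atom 4: C, bond orders sum to 3 (valence 4) → 1 H
  atom 5: C, bond orders sum to 3 (valence 4) → 1 H
  atom 6: C, bond orders sum to 3 (valence 4) → 1 H
  atom 7: C, bond orders sum to 4 (valence 4) → 0 H
  atom 8: C, bond orders sum to 3 (valence 4) → 1 H
  atom 9: C, bond orders sum to 4 (valence 4) → 0 H
  atom 10: C, bond orders sum to 3 (valence 4) → 1 H
  atom 11: C, bond orders sum to 4 (valence 4) → 0 H
  atom 12: C, bond orders sum to 4 (valence 4) → 0 H
  atom 13: N, bond orders sum to 1 (valence 3) → 2 H
  atom 14: O, bond orders sum to 2 (valence 2) → 0 H
  atom 15: C, bond orders sum to 4 (valence 4) → 0 H
  atom 16: S, bond orders sum to 1 (valence 2) → 1 H
  atom 17: C, bond orders sum to 3 (valence 4) → 1 H
  atom 18: C, bond orders sum to 3 (valence 4) → 1 H
Totals → C:14, H:13, N:1, O:2, S:1.
In Hill order: C14H13NO2S.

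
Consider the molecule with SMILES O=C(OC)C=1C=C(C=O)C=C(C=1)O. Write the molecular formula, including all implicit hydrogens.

Walk through each heavy atom and fill implicit hydrogens from standard valence (C 4, N 3, O 2, S 2, halogen 1):
  atom 1: O, bond orders sum to 2 (valence 2) → 0 H
  atom 2: C, bond orders sum to 4 (valence 4) → 0 H
  atom 3: O, bond orders sum to 2 (valence 2) → 0 H
  atom 4: C, bond orders sum to 1 (valence 4) → 3 H
  atom 5: C, bond orders sum to 4 (valence 4) → 0 H
  atom 6: C, bond orders sum to 3 (valence 4) → 1 H
  atom 7: C, bond orders sum to 4 (valence 4) → 0 H
  atom 8: C, bond orders sum to 3 (valence 4) → 1 H
  atom 9: O, bond orders sum to 2 (valence 2) → 0 H
  atom 10: C, bond orders sum to 3 (valence 4) → 1 H
  atom 11: C, bond orders sum to 4 (valence 4) → 0 H
  atom 12: C, bond orders sum to 3 (valence 4) → 1 H
  atom 13: O, bond orders sum to 1 (valence 2) → 1 H
Totals → C:9, H:8, O:4.

C9H8O4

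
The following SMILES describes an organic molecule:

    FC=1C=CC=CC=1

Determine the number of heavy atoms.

7

Every atom symbol written in the SMILES (organic subset) is one heavy atom; implicit H are not written.
Heavy atoms by element → C:6, F:1.
Total: 7.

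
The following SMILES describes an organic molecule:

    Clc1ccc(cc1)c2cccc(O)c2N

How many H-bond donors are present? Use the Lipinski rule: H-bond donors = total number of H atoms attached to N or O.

3

Donors: find every N or O and count the H atoms it carries.
  atom 13 (O): bond orders sum to 1 → 1 H
  atom 15 (N): bond orders sum to 1 → 2 H
Lipinski HBD = 3.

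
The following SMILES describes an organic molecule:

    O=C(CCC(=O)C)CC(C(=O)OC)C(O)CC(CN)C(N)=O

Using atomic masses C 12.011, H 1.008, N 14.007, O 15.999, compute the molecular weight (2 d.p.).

First, the molecular formula is C14H24N2O6 (counting implicit H from valence).
  C: 14 × 12.011 = 168.154
  H: 24 × 1.008 = 24.192
  N: 2 × 14.007 = 28.014
  O: 6 × 15.999 = 95.994
Sum: 14×12.011 + 24×1.008 + 2×14.007 + 6×15.999 = 316.354 → 316.35 g/mol.

316.35 g/mol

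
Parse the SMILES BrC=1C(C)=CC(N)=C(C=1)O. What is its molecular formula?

C7H8BrNO

Walk through each heavy atom and fill implicit hydrogens from standard valence (C 4, N 3, O 2, S 2, halogen 1):
  atom 1: Br (halogen, monovalent) → 0 H
  atom 2: C, bond orders sum to 4 (valence 4) → 0 H
  atom 3: C, bond orders sum to 4 (valence 4) → 0 H
  atom 4: C, bond orders sum to 1 (valence 4) → 3 H
  atom 5: C, bond orders sum to 3 (valence 4) → 1 H
  atom 6: C, bond orders sum to 4 (valence 4) → 0 H
  atom 7: N, bond orders sum to 1 (valence 3) → 2 H
  atom 8: C, bond orders sum to 4 (valence 4) → 0 H
  atom 9: C, bond orders sum to 3 (valence 4) → 1 H
  atom 10: O, bond orders sum to 1 (valence 2) → 1 H
Totals → C:7, H:8, Br:1, N:1, O:1.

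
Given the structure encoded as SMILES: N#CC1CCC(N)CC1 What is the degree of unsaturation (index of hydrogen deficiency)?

3

Molecular formula: C7H12N2.
DoU = (2C + 2 + N − H − X) / 2, where X is the halogen count and O/S are ignored.
    = (2·7 + 2 + 2 − 12 − 0) / 2 = 6 / 2 = 3.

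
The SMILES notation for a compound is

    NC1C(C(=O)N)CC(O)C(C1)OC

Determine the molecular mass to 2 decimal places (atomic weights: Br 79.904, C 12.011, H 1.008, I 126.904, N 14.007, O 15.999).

188.23 g/mol

First, the molecular formula is C8H16N2O3 (counting implicit H from valence).
  C: 8 × 12.011 = 96.088
  H: 16 × 1.008 = 16.128
  N: 2 × 14.007 = 28.014
  O: 3 × 15.999 = 47.997
Sum: 8×12.011 + 16×1.008 + 2×14.007 + 3×15.999 = 188.227 → 188.23 g/mol.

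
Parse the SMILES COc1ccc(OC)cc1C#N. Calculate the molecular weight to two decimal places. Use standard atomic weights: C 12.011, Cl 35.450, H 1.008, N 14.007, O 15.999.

163.18 g/mol

First, the molecular formula is C9H9NO2 (counting implicit H from valence).
  C: 9 × 12.011 = 108.099
  H: 9 × 1.008 = 9.072
  N: 1 × 14.007 = 14.007
  O: 2 × 15.999 = 31.998
Sum: 9×12.011 + 9×1.008 + 1×14.007 + 2×15.999 = 163.176 → 163.18 g/mol.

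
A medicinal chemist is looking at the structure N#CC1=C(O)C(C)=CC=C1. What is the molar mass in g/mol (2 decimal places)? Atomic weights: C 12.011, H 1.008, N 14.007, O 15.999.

First, the molecular formula is C8H7NO (counting implicit H from valence).
  C: 8 × 12.011 = 96.088
  H: 7 × 1.008 = 7.056
  N: 1 × 14.007 = 14.007
  O: 1 × 15.999 = 15.999
Sum: 8×12.011 + 7×1.008 + 1×14.007 + 1×15.999 = 133.150 → 133.15 g/mol.

133.15 g/mol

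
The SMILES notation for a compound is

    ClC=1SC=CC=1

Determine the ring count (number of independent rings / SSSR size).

In SMILES, each pair of matching ring-closure digits denotes one ring-closing bond; the number of such bonds equals the number of independent rings.
Ring-closure bonds here: 1.

1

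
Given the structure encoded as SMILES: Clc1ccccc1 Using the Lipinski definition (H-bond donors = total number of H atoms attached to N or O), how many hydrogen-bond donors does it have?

0

Donors: find every N or O and count the H atoms it carries.
  (no N or O atoms present)
Lipinski HBD = 0.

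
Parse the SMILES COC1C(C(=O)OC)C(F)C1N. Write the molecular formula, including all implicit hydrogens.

C7H12FNO3

Walk through each heavy atom and fill implicit hydrogens from standard valence (C 4, N 3, O 2, S 2, halogen 1):
  atom 1: C, bond orders sum to 1 (valence 4) → 3 H
  atom 2: O, bond orders sum to 2 (valence 2) → 0 H
  atom 3: C, bond orders sum to 3 (valence 4) → 1 H
  atom 4: C, bond orders sum to 3 (valence 4) → 1 H
  atom 5: C, bond orders sum to 4 (valence 4) → 0 H
  atom 6: O, bond orders sum to 2 (valence 2) → 0 H
  atom 7: O, bond orders sum to 2 (valence 2) → 0 H
  atom 8: C, bond orders sum to 1 (valence 4) → 3 H
  atom 9: C, bond orders sum to 3 (valence 4) → 1 H
  atom 10: F (halogen, monovalent) → 0 H
  atom 11: C, bond orders sum to 3 (valence 4) → 1 H
  atom 12: N, bond orders sum to 1 (valence 3) → 2 H
Totals → C:7, H:12, F:1, N:1, O:3.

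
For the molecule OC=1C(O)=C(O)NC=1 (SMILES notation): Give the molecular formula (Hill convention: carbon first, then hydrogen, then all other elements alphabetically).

C4H5NO3

Walk through each heavy atom and fill implicit hydrogens from standard valence (C 4, N 3, O 2, S 2, halogen 1):
  atom 1: O, bond orders sum to 1 (valence 2) → 1 H
  atom 2: C, bond orders sum to 4 (valence 4) → 0 H
  atom 3: C, bond orders sum to 4 (valence 4) → 0 H
  atom 4: O, bond orders sum to 1 (valence 2) → 1 H
  atom 5: C, bond orders sum to 4 (valence 4) → 0 H
  atom 6: O, bond orders sum to 1 (valence 2) → 1 H
  atom 7: N, bond orders sum to 2 (valence 3) → 1 H
  atom 8: C, bond orders sum to 3 (valence 4) → 1 H
Totals → C:4, H:5, N:1, O:3.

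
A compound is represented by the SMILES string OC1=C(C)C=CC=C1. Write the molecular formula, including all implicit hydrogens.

Walk through each heavy atom and fill implicit hydrogens from standard valence (C 4, N 3, O 2, S 2, halogen 1):
  atom 1: O, bond orders sum to 1 (valence 2) → 1 H
  atom 2: C, bond orders sum to 4 (valence 4) → 0 H
  atom 3: C, bond orders sum to 4 (valence 4) → 0 H
  atom 4: C, bond orders sum to 1 (valence 4) → 3 H
  atom 5: C, bond orders sum to 3 (valence 4) → 1 H
  atom 6: C, bond orders sum to 3 (valence 4) → 1 H
  atom 7: C, bond orders sum to 3 (valence 4) → 1 H
  atom 8: C, bond orders sum to 3 (valence 4) → 1 H
Totals → C:7, H:8, O:1.
In Hill order: C7H8O.

C7H8O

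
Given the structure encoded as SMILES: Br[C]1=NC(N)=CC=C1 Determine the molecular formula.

Walk through each heavy atom and fill implicit hydrogens from standard valence (C 4, N 3, O 2, S 2, halogen 1):
  atom 1: Br (halogen, monovalent) → 0 H
  atom 2: C with explicit H count 0
  atom 3: N, bond orders sum to 3 (valence 3) → 0 H
  atom 4: C, bond orders sum to 4 (valence 4) → 0 H
  atom 5: N, bond orders sum to 1 (valence 3) → 2 H
  atom 6: C, bond orders sum to 3 (valence 4) → 1 H
  atom 7: C, bond orders sum to 3 (valence 4) → 1 H
  atom 8: C, bond orders sum to 3 (valence 4) → 1 H
Totals → C:5, H:5, Br:1, N:2.

C5H5BrN2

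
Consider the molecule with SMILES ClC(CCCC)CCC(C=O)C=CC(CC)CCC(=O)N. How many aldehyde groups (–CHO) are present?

The aldehyde motif appears at heavy-atom position 10 in the SMILES.
Other groups present: 1 alkene, 1 amide.
Aldehyde count: 1.

1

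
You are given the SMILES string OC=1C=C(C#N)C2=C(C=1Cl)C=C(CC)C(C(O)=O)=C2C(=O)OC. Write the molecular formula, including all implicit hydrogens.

Walk through each heavy atom and fill implicit hydrogens from standard valence (C 4, N 3, O 2, S 2, halogen 1):
  atom 1: O, bond orders sum to 1 (valence 2) → 1 H
  atom 2: C, bond orders sum to 4 (valence 4) → 0 H
  atom 3: C, bond orders sum to 3 (valence 4) → 1 H
  atom 4: C, bond orders sum to 4 (valence 4) → 0 H
  atom 5: C, bond orders sum to 4 (valence 4) → 0 H
  atom 6: N, bond orders sum to 3 (valence 3) → 0 H
  atom 7: C, bond orders sum to 4 (valence 4) → 0 H
  atom 8: C, bond orders sum to 4 (valence 4) → 0 H
  atom 9: C, bond orders sum to 4 (valence 4) → 0 H
  atom 10: Cl (halogen, monovalent) → 0 H
  atom 11: C, bond orders sum to 3 (valence 4) → 1 H
  atom 12: C, bond orders sum to 4 (valence 4) → 0 H
  atom 13: C, bond orders sum to 2 (valence 4) → 2 H
  atom 14: C, bond orders sum to 1 (valence 4) → 3 H
  atom 15: C, bond orders sum to 4 (valence 4) → 0 H
  atom 16: C, bond orders sum to 4 (valence 4) → 0 H
  atom 17: O, bond orders sum to 1 (valence 2) → 1 H
  atom 18: O, bond orders sum to 2 (valence 2) → 0 H
  atom 19: C, bond orders sum to 4 (valence 4) → 0 H
  atom 20: C, bond orders sum to 4 (valence 4) → 0 H
  atom 21: O, bond orders sum to 2 (valence 2) → 0 H
  atom 22: O, bond orders sum to 2 (valence 2) → 0 H
  atom 23: C, bond orders sum to 1 (valence 4) → 3 H
Totals → C:16, H:12, Cl:1, N:1, O:5.
In Hill order: C16H12ClNO5.

C16H12ClNO5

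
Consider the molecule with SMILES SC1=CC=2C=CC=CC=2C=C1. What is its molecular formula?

Walk through each heavy atom and fill implicit hydrogens from standard valence (C 4, N 3, O 2, S 2, halogen 1):
  atom 1: S, bond orders sum to 1 (valence 2) → 1 H
  atom 2: C, bond orders sum to 4 (valence 4) → 0 H
  atom 3: C, bond orders sum to 3 (valence 4) → 1 H
  atom 4: C, bond orders sum to 4 (valence 4) → 0 H
  atom 5: C, bond orders sum to 3 (valence 4) → 1 H
  atom 6: C, bond orders sum to 3 (valence 4) → 1 H
  atom 7: C, bond orders sum to 3 (valence 4) → 1 H
  atom 8: C, bond orders sum to 3 (valence 4) → 1 H
  atom 9: C, bond orders sum to 4 (valence 4) → 0 H
  atom 10: C, bond orders sum to 3 (valence 4) → 1 H
  atom 11: C, bond orders sum to 3 (valence 4) → 1 H
Totals → C:10, H:8, S:1.

C10H8S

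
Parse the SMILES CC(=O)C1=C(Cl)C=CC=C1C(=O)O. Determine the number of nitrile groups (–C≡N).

0

Scan the SMILES for the nitrile motif — none present.
Groups that are present: 1 carboxylic acid, 1 ketone.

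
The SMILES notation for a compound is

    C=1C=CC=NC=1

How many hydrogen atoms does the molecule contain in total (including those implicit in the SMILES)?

5

Walk through each heavy atom and fill implicit hydrogens from standard valence (C 4, N 3, O 2, S 2, halogen 1):
  atom 1: C, bond orders sum to 3 (valence 4) → 1 H
  atom 2: C, bond orders sum to 3 (valence 4) → 1 H
  atom 3: C, bond orders sum to 3 (valence 4) → 1 H
  atom 4: C, bond orders sum to 3 (valence 4) → 1 H
  atom 5: N, bond orders sum to 3 (valence 3) → 0 H
  atom 6: C, bond orders sum to 3 (valence 4) → 1 H
Total hydrogens: 5.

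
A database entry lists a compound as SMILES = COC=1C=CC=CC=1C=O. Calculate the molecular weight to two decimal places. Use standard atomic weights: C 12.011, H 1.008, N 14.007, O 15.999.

136.15 g/mol

First, the molecular formula is C8H8O2 (counting implicit H from valence).
  C: 8 × 12.011 = 96.088
  H: 8 × 1.008 = 8.064
  O: 2 × 15.999 = 31.998
Sum: 8×12.011 + 8×1.008 + 2×15.999 = 136.150 → 136.15 g/mol.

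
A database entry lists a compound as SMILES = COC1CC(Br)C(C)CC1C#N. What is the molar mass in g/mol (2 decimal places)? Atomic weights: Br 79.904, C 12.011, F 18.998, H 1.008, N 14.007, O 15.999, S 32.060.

232.12 g/mol

First, the molecular formula is C9H14BrNO (counting implicit H from valence).
  Br: 1 × 79.904 = 79.904
  C: 9 × 12.011 = 108.099
  H: 14 × 1.008 = 14.112
  N: 1 × 14.007 = 14.007
  O: 1 × 15.999 = 15.999
Sum: 1×79.904 + 9×12.011 + 14×1.008 + 1×14.007 + 1×15.999 = 232.121 → 232.12 g/mol.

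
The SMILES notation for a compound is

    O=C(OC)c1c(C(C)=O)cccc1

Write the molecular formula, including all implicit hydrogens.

C10H10O3

Walk through each heavy atom and fill implicit hydrogens from standard valence (C 4, N 3, O 2, S 2, halogen 1); for lowercase aromatic atoms, an aromatic c carries 1 H when it has two neighbours and 0 H with three, and aromatic n carries 0 H:
  atom 1: O, bond orders sum to 2 (valence 2) → 0 H
  atom 2: C, bond orders sum to 4 (valence 4) → 0 H
  atom 3: O, bond orders sum to 2 (valence 2) → 0 H
  atom 4: C, bond orders sum to 1 (valence 4) → 3 H
  atom 5: aromatic c, 3 neighbours → 0 H
  atom 6: aromatic c, 3 neighbours → 0 H
  atom 7: C, bond orders sum to 4 (valence 4) → 0 H
  atom 8: C, bond orders sum to 1 (valence 4) → 3 H
  atom 9: O, bond orders sum to 2 (valence 2) → 0 H
  atom 10: aromatic c, 2 neighbours → 1 H
  atom 11: aromatic c, 2 neighbours → 1 H
  atom 12: aromatic c, 2 neighbours → 1 H
  atom 13: aromatic c, 2 neighbours → 1 H
Totals → C:10, H:10, O:3.
In Hill order: C10H10O3.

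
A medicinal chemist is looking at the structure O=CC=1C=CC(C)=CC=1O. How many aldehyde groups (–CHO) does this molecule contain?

1

The aldehyde motif appears at heavy-atom position 2 in the SMILES.
Other groups present: 1 hydroxyl.
Aldehyde count: 1.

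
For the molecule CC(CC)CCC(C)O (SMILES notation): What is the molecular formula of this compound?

C8H18O

Walk through each heavy atom and fill implicit hydrogens from standard valence (C 4, N 3, O 2, S 2, halogen 1):
  atom 1: C, bond orders sum to 1 (valence 4) → 3 H
  atom 2: C, bond orders sum to 3 (valence 4) → 1 H
  atom 3: C, bond orders sum to 2 (valence 4) → 2 H
  atom 4: C, bond orders sum to 1 (valence 4) → 3 H
  atom 5: C, bond orders sum to 2 (valence 4) → 2 H
  atom 6: C, bond orders sum to 2 (valence 4) → 2 H
  atom 7: C, bond orders sum to 3 (valence 4) → 1 H
  atom 8: C, bond orders sum to 1 (valence 4) → 3 H
  atom 9: O, bond orders sum to 1 (valence 2) → 1 H
Totals → C:8, H:18, O:1.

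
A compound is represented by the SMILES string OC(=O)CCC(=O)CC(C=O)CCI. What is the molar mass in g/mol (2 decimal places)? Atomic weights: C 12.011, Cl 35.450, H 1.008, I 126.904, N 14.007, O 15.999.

312.10 g/mol

First, the molecular formula is C9H13IO4 (counting implicit H from valence).
  C: 9 × 12.011 = 108.099
  H: 13 × 1.008 = 13.104
  I: 1 × 126.904 = 126.904
  O: 4 × 15.999 = 63.996
Sum: 9×12.011 + 13×1.008 + 1×126.904 + 4×15.999 = 312.103 → 312.10 g/mol.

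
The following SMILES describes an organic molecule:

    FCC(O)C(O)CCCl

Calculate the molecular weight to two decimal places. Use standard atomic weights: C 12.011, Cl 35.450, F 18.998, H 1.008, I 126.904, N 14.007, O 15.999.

First, the molecular formula is C5H10ClFO2 (counting implicit H from valence).
  C: 5 × 12.011 = 60.055
  Cl: 1 × 35.450 = 35.450
  F: 1 × 18.998 = 18.998
  H: 10 × 1.008 = 10.080
  O: 2 × 15.999 = 31.998
Sum: 5×12.011 + 1×35.450 + 1×18.998 + 10×1.008 + 2×15.999 = 156.581 → 156.58 g/mol.

156.58 g/mol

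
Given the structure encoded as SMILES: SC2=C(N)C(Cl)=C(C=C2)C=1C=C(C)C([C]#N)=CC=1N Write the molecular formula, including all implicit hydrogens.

Walk through each heavy atom and fill implicit hydrogens from standard valence (C 4, N 3, O 2, S 2, halogen 1):
  atom 1: S, bond orders sum to 1 (valence 2) → 1 H
  atom 2: C, bond orders sum to 4 (valence 4) → 0 H
  atom 3: C, bond orders sum to 4 (valence 4) → 0 H
  atom 4: N, bond orders sum to 1 (valence 3) → 2 H
  atom 5: C, bond orders sum to 4 (valence 4) → 0 H
  atom 6: Cl (halogen, monovalent) → 0 H
  atom 7: C, bond orders sum to 4 (valence 4) → 0 H
  atom 8: C, bond orders sum to 3 (valence 4) → 1 H
  atom 9: C, bond orders sum to 3 (valence 4) → 1 H
  atom 10: C, bond orders sum to 4 (valence 4) → 0 H
  atom 11: C, bond orders sum to 3 (valence 4) → 1 H
  atom 12: C, bond orders sum to 4 (valence 4) → 0 H
  atom 13: C, bond orders sum to 1 (valence 4) → 3 H
  atom 14: C, bond orders sum to 4 (valence 4) → 0 H
  atom 15: C with explicit H count 0
  atom 16: N, bond orders sum to 3 (valence 3) → 0 H
  atom 17: C, bond orders sum to 3 (valence 4) → 1 H
  atom 18: C, bond orders sum to 4 (valence 4) → 0 H
  atom 19: N, bond orders sum to 1 (valence 3) → 2 H
Totals → C:14, H:12, Cl:1, N:3, S:1.

C14H12ClN3S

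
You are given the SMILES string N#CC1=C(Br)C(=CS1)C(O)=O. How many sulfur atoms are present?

1

Scan the SMILES for S atoms (remember two-letter symbols like Cl and Br are single atoms).
Sulfur count: 1.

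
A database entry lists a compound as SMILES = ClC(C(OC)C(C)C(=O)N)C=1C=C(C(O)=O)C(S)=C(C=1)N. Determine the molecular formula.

C13H17ClN2O4S

Walk through each heavy atom and fill implicit hydrogens from standard valence (C 4, N 3, O 2, S 2, halogen 1):
  atom 1: Cl (halogen, monovalent) → 0 H
  atom 2: C, bond orders sum to 3 (valence 4) → 1 H
  atom 3: C, bond orders sum to 3 (valence 4) → 1 H
  atom 4: O, bond orders sum to 2 (valence 2) → 0 H
  atom 5: C, bond orders sum to 1 (valence 4) → 3 H
  atom 6: C, bond orders sum to 3 (valence 4) → 1 H
  atom 7: C, bond orders sum to 1 (valence 4) → 3 H
  atom 8: C, bond orders sum to 4 (valence 4) → 0 H
  atom 9: O, bond orders sum to 2 (valence 2) → 0 H
  atom 10: N, bond orders sum to 1 (valence 3) → 2 H
  atom 11: C, bond orders sum to 4 (valence 4) → 0 H
  atom 12: C, bond orders sum to 3 (valence 4) → 1 H
  atom 13: C, bond orders sum to 4 (valence 4) → 0 H
  atom 14: C, bond orders sum to 4 (valence 4) → 0 H
  atom 15: O, bond orders sum to 1 (valence 2) → 1 H
  atom 16: O, bond orders sum to 2 (valence 2) → 0 H
  atom 17: C, bond orders sum to 4 (valence 4) → 0 H
  atom 18: S, bond orders sum to 1 (valence 2) → 1 H
  atom 19: C, bond orders sum to 4 (valence 4) → 0 H
  atom 20: C, bond orders sum to 3 (valence 4) → 1 H
  atom 21: N, bond orders sum to 1 (valence 3) → 2 H
Totals → C:13, H:17, Cl:1, N:2, O:4, S:1.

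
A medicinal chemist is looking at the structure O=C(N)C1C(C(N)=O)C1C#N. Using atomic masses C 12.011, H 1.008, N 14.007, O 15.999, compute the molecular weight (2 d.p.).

First, the molecular formula is C6H7N3O2 (counting implicit H from valence).
  C: 6 × 12.011 = 72.066
  H: 7 × 1.008 = 7.056
  N: 3 × 14.007 = 42.021
  O: 2 × 15.999 = 31.998
Sum: 6×12.011 + 7×1.008 + 3×14.007 + 2×15.999 = 153.141 → 153.14 g/mol.

153.14 g/mol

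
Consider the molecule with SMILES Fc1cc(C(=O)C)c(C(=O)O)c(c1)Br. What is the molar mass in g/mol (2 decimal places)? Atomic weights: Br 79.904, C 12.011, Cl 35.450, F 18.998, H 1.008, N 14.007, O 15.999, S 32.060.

First, the molecular formula is C9H6BrFO3 (counting implicit H from valence).
  Br: 1 × 79.904 = 79.904
  C: 9 × 12.011 = 108.099
  F: 1 × 18.998 = 18.998
  H: 6 × 1.008 = 6.048
  O: 3 × 15.999 = 47.997
Sum: 1×79.904 + 9×12.011 + 1×18.998 + 6×1.008 + 3×15.999 = 261.046 → 261.05 g/mol.

261.05 g/mol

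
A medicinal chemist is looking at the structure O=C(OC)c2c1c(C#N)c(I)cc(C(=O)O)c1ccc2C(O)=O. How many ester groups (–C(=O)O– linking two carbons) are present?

The ester motif appears at heavy-atom position 2 in the SMILES.
Other groups present: 2 carboxylic acid, 1 nitrile.
Ester count: 1.

1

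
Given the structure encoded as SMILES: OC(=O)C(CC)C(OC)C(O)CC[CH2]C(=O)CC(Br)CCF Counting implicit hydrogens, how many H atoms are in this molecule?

Walk through each heavy atom and fill implicit hydrogens from standard valence (C 4, N 3, O 2, S 2, halogen 1):
  atom 1: O, bond orders sum to 1 (valence 2) → 1 H
  atom 2: C, bond orders sum to 4 (valence 4) → 0 H
  atom 3: O, bond orders sum to 2 (valence 2) → 0 H
  atom 4: C, bond orders sum to 3 (valence 4) → 1 H
  atom 5: C, bond orders sum to 2 (valence 4) → 2 H
  atom 6: C, bond orders sum to 1 (valence 4) → 3 H
  atom 7: C, bond orders sum to 3 (valence 4) → 1 H
  atom 8: O, bond orders sum to 2 (valence 2) → 0 H
  atom 9: C, bond orders sum to 1 (valence 4) → 3 H
  atom 10: C, bond orders sum to 3 (valence 4) → 1 H
  atom 11: O, bond orders sum to 1 (valence 2) → 1 H
  atom 12: C, bond orders sum to 2 (valence 4) → 2 H
  atom 13: C, bond orders sum to 2 (valence 4) → 2 H
  atom 14: C with explicit H count 2
  atom 15: C, bond orders sum to 4 (valence 4) → 0 H
  atom 16: O, bond orders sum to 2 (valence 2) → 0 H
  atom 17: C, bond orders sum to 2 (valence 4) → 2 H
  atom 18: C, bond orders sum to 3 (valence 4) → 1 H
  atom 19: Br (halogen, monovalent) → 0 H
  atom 20: C, bond orders sum to 2 (valence 4) → 2 H
  atom 21: C, bond orders sum to 2 (valence 4) → 2 H
  atom 22: F (halogen, monovalent) → 0 H
Total hydrogens: 26.

26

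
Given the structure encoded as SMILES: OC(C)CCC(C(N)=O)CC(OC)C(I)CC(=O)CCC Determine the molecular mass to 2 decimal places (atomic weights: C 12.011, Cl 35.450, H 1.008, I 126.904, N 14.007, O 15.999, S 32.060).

413.30 g/mol

First, the molecular formula is C15H28INO4 (counting implicit H from valence).
  C: 15 × 12.011 = 180.165
  H: 28 × 1.008 = 28.224
  I: 1 × 126.904 = 126.904
  N: 1 × 14.007 = 14.007
  O: 4 × 15.999 = 63.996
Sum: 15×12.011 + 28×1.008 + 1×126.904 + 1×14.007 + 4×15.999 = 413.296 → 413.30 g/mol.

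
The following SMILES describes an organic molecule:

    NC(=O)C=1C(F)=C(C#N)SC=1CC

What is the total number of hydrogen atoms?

Walk through each heavy atom and fill implicit hydrogens from standard valence (C 4, N 3, O 2, S 2, halogen 1):
  atom 1: N, bond orders sum to 1 (valence 3) → 2 H
  atom 2: C, bond orders sum to 4 (valence 4) → 0 H
  atom 3: O, bond orders sum to 2 (valence 2) → 0 H
  atom 4: C, bond orders sum to 4 (valence 4) → 0 H
  atom 5: C, bond orders sum to 4 (valence 4) → 0 H
  atom 6: F (halogen, monovalent) → 0 H
  atom 7: C, bond orders sum to 4 (valence 4) → 0 H
  atom 8: C, bond orders sum to 4 (valence 4) → 0 H
  atom 9: N, bond orders sum to 3 (valence 3) → 0 H
  atom 10: S, bond orders sum to 2 (valence 2) → 0 H
  atom 11: C, bond orders sum to 4 (valence 4) → 0 H
  atom 12: C, bond orders sum to 2 (valence 4) → 2 H
  atom 13: C, bond orders sum to 1 (valence 4) → 3 H
Total hydrogens: 7.

7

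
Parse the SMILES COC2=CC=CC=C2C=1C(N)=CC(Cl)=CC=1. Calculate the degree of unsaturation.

Degree of unsaturation = (number of rings) + (number of π bonds).
Ring closures in the SMILES: 2.
π bonds: 6 double bonds (each 1 DoU) → 6 DoU from unsaturation.
Total DoU = 2 + 6 = 8.

8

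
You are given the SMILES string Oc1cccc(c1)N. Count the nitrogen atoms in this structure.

1

Scan the SMILES for N atoms (remember two-letter symbols like Cl and Br are single atoms).
Nitrogen count: 1.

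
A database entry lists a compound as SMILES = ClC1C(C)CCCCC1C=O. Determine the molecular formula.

Walk through each heavy atom and fill implicit hydrogens from standard valence (C 4, N 3, O 2, S 2, halogen 1):
  atom 1: Cl (halogen, monovalent) → 0 H
  atom 2: C, bond orders sum to 3 (valence 4) → 1 H
  atom 3: C, bond orders sum to 3 (valence 4) → 1 H
  atom 4: C, bond orders sum to 1 (valence 4) → 3 H
  atom 5: C, bond orders sum to 2 (valence 4) → 2 H
  atom 6: C, bond orders sum to 2 (valence 4) → 2 H
  atom 7: C, bond orders sum to 2 (valence 4) → 2 H
  atom 8: C, bond orders sum to 2 (valence 4) → 2 H
  atom 9: C, bond orders sum to 3 (valence 4) → 1 H
  atom 10: C, bond orders sum to 3 (valence 4) → 1 H
  atom 11: O, bond orders sum to 2 (valence 2) → 0 H
Totals → C:9, H:15, Cl:1, O:1.
In Hill order: C9H15ClO.

C9H15ClO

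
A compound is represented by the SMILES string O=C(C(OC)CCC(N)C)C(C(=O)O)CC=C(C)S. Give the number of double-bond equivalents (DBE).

Molecular formula: C13H23NO4S.
DoU = (2C + 2 + N − H − X) / 2, where X is the halogen count and O/S are ignored.
    = (2·13 + 2 + 1 − 23 − 0) / 2 = 6 / 2 = 3.

3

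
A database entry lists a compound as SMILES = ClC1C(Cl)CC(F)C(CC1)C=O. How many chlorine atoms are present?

2

Scan the SMILES for Cl atoms (remember two-letter symbols like Cl and Br are single atoms).
Chlorine count: 2.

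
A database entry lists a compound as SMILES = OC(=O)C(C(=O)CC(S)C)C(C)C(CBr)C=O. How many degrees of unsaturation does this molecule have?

3

Degree of unsaturation = (number of rings) + (number of π bonds).
Ring closures in the SMILES: 0.
π bonds: 3 double bonds (each 1 DoU) → 3 DoU from unsaturation.
Total DoU = 0 + 3 = 3.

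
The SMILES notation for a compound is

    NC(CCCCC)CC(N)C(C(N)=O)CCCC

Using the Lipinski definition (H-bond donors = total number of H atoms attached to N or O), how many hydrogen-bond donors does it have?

Donors: find every N or O and count the H atoms it carries.
  atom 1 (N): bond orders sum to 1 → 2 H
  atom 10 (N): bond orders sum to 1 → 2 H
  atom 13 (N): bond orders sum to 1 → 2 H
  atom 14 (O): bond orders sum to 2 → 0 H
Lipinski HBD = 6.

6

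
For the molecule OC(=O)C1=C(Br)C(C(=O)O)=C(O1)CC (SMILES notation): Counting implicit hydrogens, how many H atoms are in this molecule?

7

Walk through each heavy atom and fill implicit hydrogens from standard valence (C 4, N 3, O 2, S 2, halogen 1):
  atom 1: O, bond orders sum to 1 (valence 2) → 1 H
  atom 2: C, bond orders sum to 4 (valence 4) → 0 H
  atom 3: O, bond orders sum to 2 (valence 2) → 0 H
  atom 4: C, bond orders sum to 4 (valence 4) → 0 H
  atom 5: C, bond orders sum to 4 (valence 4) → 0 H
  atom 6: Br (halogen, monovalent) → 0 H
  atom 7: C, bond orders sum to 4 (valence 4) → 0 H
  atom 8: C, bond orders sum to 4 (valence 4) → 0 H
  atom 9: O, bond orders sum to 2 (valence 2) → 0 H
  atom 10: O, bond orders sum to 1 (valence 2) → 1 H
  atom 11: C, bond orders sum to 4 (valence 4) → 0 H
  atom 12: O, bond orders sum to 2 (valence 2) → 0 H
  atom 13: C, bond orders sum to 2 (valence 4) → 2 H
  atom 14: C, bond orders sum to 1 (valence 4) → 3 H
Total hydrogens: 7.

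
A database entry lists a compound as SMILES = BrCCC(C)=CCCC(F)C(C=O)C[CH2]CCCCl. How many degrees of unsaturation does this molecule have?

Molecular formula: C15H25BrClFO.
DoU = (2C + 2 + N − H − X) / 2, where X is the halogen count and O/S are ignored.
    = (2·15 + 2 + 0 − 25 − 3) / 2 = 4 / 2 = 2.

2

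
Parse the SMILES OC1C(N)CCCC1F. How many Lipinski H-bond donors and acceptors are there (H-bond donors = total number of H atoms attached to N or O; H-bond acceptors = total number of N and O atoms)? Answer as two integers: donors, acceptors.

3, 2

Donors: find every N or O and count the H atoms it carries.
  atom 1 (O): bond orders sum to 1 → 1 H
  atom 4 (N): bond orders sum to 1 → 2 H
Lipinski HBD = 3.
Acceptors: N atoms = 1, O atoms = 1 → HBA = 2.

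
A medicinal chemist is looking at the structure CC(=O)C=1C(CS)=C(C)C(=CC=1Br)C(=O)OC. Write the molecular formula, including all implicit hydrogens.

C12H13BrO3S

Walk through each heavy atom and fill implicit hydrogens from standard valence (C 4, N 3, O 2, S 2, halogen 1):
  atom 1: C, bond orders sum to 1 (valence 4) → 3 H
  atom 2: C, bond orders sum to 4 (valence 4) → 0 H
  atom 3: O, bond orders sum to 2 (valence 2) → 0 H
  atom 4: C, bond orders sum to 4 (valence 4) → 0 H
  atom 5: C, bond orders sum to 4 (valence 4) → 0 H
  atom 6: C, bond orders sum to 2 (valence 4) → 2 H
  atom 7: S, bond orders sum to 1 (valence 2) → 1 H
  atom 8: C, bond orders sum to 4 (valence 4) → 0 H
  atom 9: C, bond orders sum to 1 (valence 4) → 3 H
  atom 10: C, bond orders sum to 4 (valence 4) → 0 H
  atom 11: C, bond orders sum to 3 (valence 4) → 1 H
  atom 12: C, bond orders sum to 4 (valence 4) → 0 H
  atom 13: Br (halogen, monovalent) → 0 H
  atom 14: C, bond orders sum to 4 (valence 4) → 0 H
  atom 15: O, bond orders sum to 2 (valence 2) → 0 H
  atom 16: O, bond orders sum to 2 (valence 2) → 0 H
  atom 17: C, bond orders sum to 1 (valence 4) → 3 H
Totals → C:12, H:13, Br:1, O:3, S:1.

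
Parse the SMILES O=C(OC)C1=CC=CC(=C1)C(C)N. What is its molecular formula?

Walk through each heavy atom and fill implicit hydrogens from standard valence (C 4, N 3, O 2, S 2, halogen 1):
  atom 1: O, bond orders sum to 2 (valence 2) → 0 H
  atom 2: C, bond orders sum to 4 (valence 4) → 0 H
  atom 3: O, bond orders sum to 2 (valence 2) → 0 H
  atom 4: C, bond orders sum to 1 (valence 4) → 3 H
  atom 5: C, bond orders sum to 4 (valence 4) → 0 H
  atom 6: C, bond orders sum to 3 (valence 4) → 1 H
  atom 7: C, bond orders sum to 3 (valence 4) → 1 H
  atom 8: C, bond orders sum to 3 (valence 4) → 1 H
  atom 9: C, bond orders sum to 4 (valence 4) → 0 H
  atom 10: C, bond orders sum to 3 (valence 4) → 1 H
  atom 11: C, bond orders sum to 3 (valence 4) → 1 H
  atom 12: C, bond orders sum to 1 (valence 4) → 3 H
  atom 13: N, bond orders sum to 1 (valence 3) → 2 H
Totals → C:10, H:13, N:1, O:2.
In Hill order: C10H13NO2.

C10H13NO2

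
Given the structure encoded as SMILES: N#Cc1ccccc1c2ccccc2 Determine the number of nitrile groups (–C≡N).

1

The nitrile motif appears at heavy-atom position 2 in the SMILES.
Nitrile count: 1.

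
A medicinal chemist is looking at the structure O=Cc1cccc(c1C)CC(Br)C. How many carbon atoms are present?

11

Count every carbon token in the SMILES (each C, including those in ring-closure positions and inside branches).
Carbon count: 11.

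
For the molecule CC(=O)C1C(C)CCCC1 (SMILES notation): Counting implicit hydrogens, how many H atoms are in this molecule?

Walk through each heavy atom and fill implicit hydrogens from standard valence (C 4, N 3, O 2, S 2, halogen 1):
  atom 1: C, bond orders sum to 1 (valence 4) → 3 H
  atom 2: C, bond orders sum to 4 (valence 4) → 0 H
  atom 3: O, bond orders sum to 2 (valence 2) → 0 H
  atom 4: C, bond orders sum to 3 (valence 4) → 1 H
  atom 5: C, bond orders sum to 3 (valence 4) → 1 H
  atom 6: C, bond orders sum to 1 (valence 4) → 3 H
  atom 7: C, bond orders sum to 2 (valence 4) → 2 H
  atom 8: C, bond orders sum to 2 (valence 4) → 2 H
  atom 9: C, bond orders sum to 2 (valence 4) → 2 H
  atom 10: C, bond orders sum to 2 (valence 4) → 2 H
Total hydrogens: 16.

16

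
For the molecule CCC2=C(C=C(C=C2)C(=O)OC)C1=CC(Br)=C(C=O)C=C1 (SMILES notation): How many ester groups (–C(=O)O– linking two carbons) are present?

The ester motif appears at heavy-atom position 9 in the SMILES.
Other groups present: 1 aldehyde.
Ester count: 1.

1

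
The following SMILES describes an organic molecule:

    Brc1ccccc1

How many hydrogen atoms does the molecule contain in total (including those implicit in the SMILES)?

5

Walk through each heavy atom and fill implicit hydrogens from standard valence (C 4, N 3, O 2, S 2, halogen 1); for lowercase aromatic atoms, an aromatic c carries 1 H when it has two neighbours and 0 H with three, and aromatic n carries 0 H:
  atom 1: Br (halogen, monovalent) → 0 H
  atom 2: aromatic c, 3 neighbours → 0 H
  atom 3: aromatic c, 2 neighbours → 1 H
  atom 4: aromatic c, 2 neighbours → 1 H
  atom 5: aromatic c, 2 neighbours → 1 H
  atom 6: aromatic c, 2 neighbours → 1 H
  atom 7: aromatic c, 2 neighbours → 1 H
Total hydrogens: 5.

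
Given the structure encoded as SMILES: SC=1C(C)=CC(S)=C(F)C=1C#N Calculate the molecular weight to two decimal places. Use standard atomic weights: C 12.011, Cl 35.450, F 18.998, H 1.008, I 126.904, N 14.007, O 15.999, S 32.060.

First, the molecular formula is C8H6FNS2 (counting implicit H from valence).
  C: 8 × 12.011 = 96.088
  F: 1 × 18.998 = 18.998
  H: 6 × 1.008 = 6.048
  N: 1 × 14.007 = 14.007
  S: 2 × 32.060 = 64.120
Sum: 8×12.011 + 1×18.998 + 6×1.008 + 1×14.007 + 2×32.060 = 199.261 → 199.26 g/mol.

199.26 g/mol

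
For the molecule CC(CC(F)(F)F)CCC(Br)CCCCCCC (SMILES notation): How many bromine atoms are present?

Scan the SMILES for Br atoms (remember two-letter symbols like Cl and Br are single atoms).
Bromine count: 1.

1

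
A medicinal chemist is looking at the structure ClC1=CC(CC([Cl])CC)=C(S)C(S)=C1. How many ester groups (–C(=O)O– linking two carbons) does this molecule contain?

0

Scan the SMILES for the ester motif — none present.
Groups that are present: 2 thiol.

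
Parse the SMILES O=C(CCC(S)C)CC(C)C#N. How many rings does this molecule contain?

0

In SMILES, each pair of matching ring-closure digits denotes one ring-closing bond; the number of such bonds equals the number of independent rings.
Ring-closure bonds here: 0.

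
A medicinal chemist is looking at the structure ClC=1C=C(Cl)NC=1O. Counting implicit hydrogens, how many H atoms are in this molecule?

3

Walk through each heavy atom and fill implicit hydrogens from standard valence (C 4, N 3, O 2, S 2, halogen 1):
  atom 1: Cl (halogen, monovalent) → 0 H
  atom 2: C, bond orders sum to 4 (valence 4) → 0 H
  atom 3: C, bond orders sum to 3 (valence 4) → 1 H
  atom 4: C, bond orders sum to 4 (valence 4) → 0 H
  atom 5: Cl (halogen, monovalent) → 0 H
  atom 6: N, bond orders sum to 2 (valence 3) → 1 H
  atom 7: C, bond orders sum to 4 (valence 4) → 0 H
  atom 8: O, bond orders sum to 1 (valence 2) → 1 H
Total hydrogens: 3.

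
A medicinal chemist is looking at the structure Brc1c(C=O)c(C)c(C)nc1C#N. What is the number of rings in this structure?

1

In SMILES, each pair of matching ring-closure digits denotes one ring-closing bond; the number of such bonds equals the number of independent rings.
Ring-closure bonds here: 1.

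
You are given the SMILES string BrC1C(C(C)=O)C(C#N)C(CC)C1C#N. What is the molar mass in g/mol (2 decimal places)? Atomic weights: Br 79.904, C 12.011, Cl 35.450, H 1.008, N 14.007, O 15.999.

269.14 g/mol

First, the molecular formula is C11H13BrN2O (counting implicit H from valence).
  Br: 1 × 79.904 = 79.904
  C: 11 × 12.011 = 132.121
  H: 13 × 1.008 = 13.104
  N: 2 × 14.007 = 28.014
  O: 1 × 15.999 = 15.999
Sum: 1×79.904 + 11×12.011 + 13×1.008 + 2×14.007 + 1×15.999 = 269.142 → 269.14 g/mol.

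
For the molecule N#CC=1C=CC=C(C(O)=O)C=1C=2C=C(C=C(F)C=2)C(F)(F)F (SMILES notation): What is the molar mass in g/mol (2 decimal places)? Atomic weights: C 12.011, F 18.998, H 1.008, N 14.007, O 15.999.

First, the molecular formula is C15H7F4NO2 (counting implicit H from valence).
  C: 15 × 12.011 = 180.165
  F: 4 × 18.998 = 75.992
  H: 7 × 1.008 = 7.056
  N: 1 × 14.007 = 14.007
  O: 2 × 15.999 = 31.998
Sum: 15×12.011 + 4×18.998 + 7×1.008 + 1×14.007 + 2×15.999 = 309.218 → 309.22 g/mol.

309.22 g/mol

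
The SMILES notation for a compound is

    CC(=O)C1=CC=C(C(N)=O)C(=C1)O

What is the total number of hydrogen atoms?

Walk through each heavy atom and fill implicit hydrogens from standard valence (C 4, N 3, O 2, S 2, halogen 1):
  atom 1: C, bond orders sum to 1 (valence 4) → 3 H
  atom 2: C, bond orders sum to 4 (valence 4) → 0 H
  atom 3: O, bond orders sum to 2 (valence 2) → 0 H
  atom 4: C, bond orders sum to 4 (valence 4) → 0 H
  atom 5: C, bond orders sum to 3 (valence 4) → 1 H
  atom 6: C, bond orders sum to 3 (valence 4) → 1 H
  atom 7: C, bond orders sum to 4 (valence 4) → 0 H
  atom 8: C, bond orders sum to 4 (valence 4) → 0 H
  atom 9: N, bond orders sum to 1 (valence 3) → 2 H
  atom 10: O, bond orders sum to 2 (valence 2) → 0 H
  atom 11: C, bond orders sum to 4 (valence 4) → 0 H
  atom 12: C, bond orders sum to 3 (valence 4) → 1 H
  atom 13: O, bond orders sum to 1 (valence 2) → 1 H
Total hydrogens: 9.

9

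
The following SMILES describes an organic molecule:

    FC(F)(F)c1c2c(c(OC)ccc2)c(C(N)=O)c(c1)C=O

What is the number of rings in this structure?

2

In SMILES, each pair of matching ring-closure digits denotes one ring-closing bond; the number of such bonds equals the number of independent rings.
Ring-closure bonds here: 2.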